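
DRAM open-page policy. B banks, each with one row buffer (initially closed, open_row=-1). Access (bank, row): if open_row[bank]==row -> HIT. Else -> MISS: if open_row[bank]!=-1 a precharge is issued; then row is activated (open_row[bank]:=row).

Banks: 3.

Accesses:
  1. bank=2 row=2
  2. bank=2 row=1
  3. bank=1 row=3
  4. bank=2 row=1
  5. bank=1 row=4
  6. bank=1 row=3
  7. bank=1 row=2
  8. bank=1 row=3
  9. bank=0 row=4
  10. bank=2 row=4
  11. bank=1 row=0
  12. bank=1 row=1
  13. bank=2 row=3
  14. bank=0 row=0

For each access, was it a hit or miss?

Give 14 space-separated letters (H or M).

Answer: M M M H M M M M M M M M M M

Derivation:
Acc 1: bank2 row2 -> MISS (open row2); precharges=0
Acc 2: bank2 row1 -> MISS (open row1); precharges=1
Acc 3: bank1 row3 -> MISS (open row3); precharges=1
Acc 4: bank2 row1 -> HIT
Acc 5: bank1 row4 -> MISS (open row4); precharges=2
Acc 6: bank1 row3 -> MISS (open row3); precharges=3
Acc 7: bank1 row2 -> MISS (open row2); precharges=4
Acc 8: bank1 row3 -> MISS (open row3); precharges=5
Acc 9: bank0 row4 -> MISS (open row4); precharges=5
Acc 10: bank2 row4 -> MISS (open row4); precharges=6
Acc 11: bank1 row0 -> MISS (open row0); precharges=7
Acc 12: bank1 row1 -> MISS (open row1); precharges=8
Acc 13: bank2 row3 -> MISS (open row3); precharges=9
Acc 14: bank0 row0 -> MISS (open row0); precharges=10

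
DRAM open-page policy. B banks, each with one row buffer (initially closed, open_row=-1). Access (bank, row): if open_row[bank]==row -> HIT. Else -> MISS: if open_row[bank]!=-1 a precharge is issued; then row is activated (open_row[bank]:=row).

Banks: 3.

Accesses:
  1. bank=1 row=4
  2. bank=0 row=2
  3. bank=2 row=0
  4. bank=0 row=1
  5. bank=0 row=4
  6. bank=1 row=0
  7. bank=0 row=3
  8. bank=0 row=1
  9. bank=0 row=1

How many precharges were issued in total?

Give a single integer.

Answer: 5

Derivation:
Acc 1: bank1 row4 -> MISS (open row4); precharges=0
Acc 2: bank0 row2 -> MISS (open row2); precharges=0
Acc 3: bank2 row0 -> MISS (open row0); precharges=0
Acc 4: bank0 row1 -> MISS (open row1); precharges=1
Acc 5: bank0 row4 -> MISS (open row4); precharges=2
Acc 6: bank1 row0 -> MISS (open row0); precharges=3
Acc 7: bank0 row3 -> MISS (open row3); precharges=4
Acc 8: bank0 row1 -> MISS (open row1); precharges=5
Acc 9: bank0 row1 -> HIT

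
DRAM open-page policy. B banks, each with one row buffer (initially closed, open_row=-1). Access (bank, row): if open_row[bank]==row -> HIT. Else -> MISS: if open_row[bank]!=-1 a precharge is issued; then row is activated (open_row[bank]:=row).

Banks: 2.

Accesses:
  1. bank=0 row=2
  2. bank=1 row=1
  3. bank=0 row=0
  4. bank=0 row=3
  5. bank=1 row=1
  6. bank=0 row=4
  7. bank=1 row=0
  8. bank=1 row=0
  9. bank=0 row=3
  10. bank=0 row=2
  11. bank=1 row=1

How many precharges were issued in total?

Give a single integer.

Answer: 7

Derivation:
Acc 1: bank0 row2 -> MISS (open row2); precharges=0
Acc 2: bank1 row1 -> MISS (open row1); precharges=0
Acc 3: bank0 row0 -> MISS (open row0); precharges=1
Acc 4: bank0 row3 -> MISS (open row3); precharges=2
Acc 5: bank1 row1 -> HIT
Acc 6: bank0 row4 -> MISS (open row4); precharges=3
Acc 7: bank1 row0 -> MISS (open row0); precharges=4
Acc 8: bank1 row0 -> HIT
Acc 9: bank0 row3 -> MISS (open row3); precharges=5
Acc 10: bank0 row2 -> MISS (open row2); precharges=6
Acc 11: bank1 row1 -> MISS (open row1); precharges=7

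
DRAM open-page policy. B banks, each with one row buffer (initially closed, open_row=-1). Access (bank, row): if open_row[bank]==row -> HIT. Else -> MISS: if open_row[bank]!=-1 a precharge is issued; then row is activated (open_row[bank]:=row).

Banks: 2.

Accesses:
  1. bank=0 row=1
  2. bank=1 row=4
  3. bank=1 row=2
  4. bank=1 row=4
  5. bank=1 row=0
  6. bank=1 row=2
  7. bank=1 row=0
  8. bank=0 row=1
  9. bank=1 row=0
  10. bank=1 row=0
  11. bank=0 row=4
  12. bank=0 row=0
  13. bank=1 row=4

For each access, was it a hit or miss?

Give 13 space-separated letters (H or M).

Acc 1: bank0 row1 -> MISS (open row1); precharges=0
Acc 2: bank1 row4 -> MISS (open row4); precharges=0
Acc 3: bank1 row2 -> MISS (open row2); precharges=1
Acc 4: bank1 row4 -> MISS (open row4); precharges=2
Acc 5: bank1 row0 -> MISS (open row0); precharges=3
Acc 6: bank1 row2 -> MISS (open row2); precharges=4
Acc 7: bank1 row0 -> MISS (open row0); precharges=5
Acc 8: bank0 row1 -> HIT
Acc 9: bank1 row0 -> HIT
Acc 10: bank1 row0 -> HIT
Acc 11: bank0 row4 -> MISS (open row4); precharges=6
Acc 12: bank0 row0 -> MISS (open row0); precharges=7
Acc 13: bank1 row4 -> MISS (open row4); precharges=8

Answer: M M M M M M M H H H M M M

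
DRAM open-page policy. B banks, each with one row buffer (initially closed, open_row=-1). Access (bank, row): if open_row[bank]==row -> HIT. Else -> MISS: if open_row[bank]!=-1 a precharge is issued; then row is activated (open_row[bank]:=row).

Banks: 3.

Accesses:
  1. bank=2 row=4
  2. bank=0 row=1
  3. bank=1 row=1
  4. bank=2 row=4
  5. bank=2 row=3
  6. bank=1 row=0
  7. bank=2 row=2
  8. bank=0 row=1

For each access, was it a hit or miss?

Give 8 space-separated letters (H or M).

Acc 1: bank2 row4 -> MISS (open row4); precharges=0
Acc 2: bank0 row1 -> MISS (open row1); precharges=0
Acc 3: bank1 row1 -> MISS (open row1); precharges=0
Acc 4: bank2 row4 -> HIT
Acc 5: bank2 row3 -> MISS (open row3); precharges=1
Acc 6: bank1 row0 -> MISS (open row0); precharges=2
Acc 7: bank2 row2 -> MISS (open row2); precharges=3
Acc 8: bank0 row1 -> HIT

Answer: M M M H M M M H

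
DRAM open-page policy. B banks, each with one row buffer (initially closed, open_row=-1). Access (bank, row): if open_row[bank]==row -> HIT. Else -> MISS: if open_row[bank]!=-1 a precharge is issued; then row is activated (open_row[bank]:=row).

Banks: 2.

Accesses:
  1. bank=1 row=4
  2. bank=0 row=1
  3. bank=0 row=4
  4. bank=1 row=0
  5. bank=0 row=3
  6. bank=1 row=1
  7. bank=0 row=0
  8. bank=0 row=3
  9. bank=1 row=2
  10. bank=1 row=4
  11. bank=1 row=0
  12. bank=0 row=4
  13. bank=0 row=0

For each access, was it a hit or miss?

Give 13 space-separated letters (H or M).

Acc 1: bank1 row4 -> MISS (open row4); precharges=0
Acc 2: bank0 row1 -> MISS (open row1); precharges=0
Acc 3: bank0 row4 -> MISS (open row4); precharges=1
Acc 4: bank1 row0 -> MISS (open row0); precharges=2
Acc 5: bank0 row3 -> MISS (open row3); precharges=3
Acc 6: bank1 row1 -> MISS (open row1); precharges=4
Acc 7: bank0 row0 -> MISS (open row0); precharges=5
Acc 8: bank0 row3 -> MISS (open row3); precharges=6
Acc 9: bank1 row2 -> MISS (open row2); precharges=7
Acc 10: bank1 row4 -> MISS (open row4); precharges=8
Acc 11: bank1 row0 -> MISS (open row0); precharges=9
Acc 12: bank0 row4 -> MISS (open row4); precharges=10
Acc 13: bank0 row0 -> MISS (open row0); precharges=11

Answer: M M M M M M M M M M M M M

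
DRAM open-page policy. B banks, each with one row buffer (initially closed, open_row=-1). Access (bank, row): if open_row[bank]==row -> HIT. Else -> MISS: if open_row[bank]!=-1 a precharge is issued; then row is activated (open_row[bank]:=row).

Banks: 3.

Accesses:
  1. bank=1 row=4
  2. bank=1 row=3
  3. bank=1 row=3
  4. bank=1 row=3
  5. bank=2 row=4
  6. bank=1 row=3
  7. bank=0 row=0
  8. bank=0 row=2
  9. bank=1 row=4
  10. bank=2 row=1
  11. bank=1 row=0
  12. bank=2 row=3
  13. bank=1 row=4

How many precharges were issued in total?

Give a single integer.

Answer: 7

Derivation:
Acc 1: bank1 row4 -> MISS (open row4); precharges=0
Acc 2: bank1 row3 -> MISS (open row3); precharges=1
Acc 3: bank1 row3 -> HIT
Acc 4: bank1 row3 -> HIT
Acc 5: bank2 row4 -> MISS (open row4); precharges=1
Acc 6: bank1 row3 -> HIT
Acc 7: bank0 row0 -> MISS (open row0); precharges=1
Acc 8: bank0 row2 -> MISS (open row2); precharges=2
Acc 9: bank1 row4 -> MISS (open row4); precharges=3
Acc 10: bank2 row1 -> MISS (open row1); precharges=4
Acc 11: bank1 row0 -> MISS (open row0); precharges=5
Acc 12: bank2 row3 -> MISS (open row3); precharges=6
Acc 13: bank1 row4 -> MISS (open row4); precharges=7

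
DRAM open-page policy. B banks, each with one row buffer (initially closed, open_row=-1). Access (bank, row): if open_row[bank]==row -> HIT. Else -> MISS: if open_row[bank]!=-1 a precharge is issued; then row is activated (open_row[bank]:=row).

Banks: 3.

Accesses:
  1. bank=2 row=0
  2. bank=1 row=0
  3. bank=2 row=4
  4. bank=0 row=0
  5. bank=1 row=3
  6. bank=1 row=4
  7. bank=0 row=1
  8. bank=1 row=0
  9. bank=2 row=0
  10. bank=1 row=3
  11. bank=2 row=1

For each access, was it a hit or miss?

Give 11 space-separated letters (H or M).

Answer: M M M M M M M M M M M

Derivation:
Acc 1: bank2 row0 -> MISS (open row0); precharges=0
Acc 2: bank1 row0 -> MISS (open row0); precharges=0
Acc 3: bank2 row4 -> MISS (open row4); precharges=1
Acc 4: bank0 row0 -> MISS (open row0); precharges=1
Acc 5: bank1 row3 -> MISS (open row3); precharges=2
Acc 6: bank1 row4 -> MISS (open row4); precharges=3
Acc 7: bank0 row1 -> MISS (open row1); precharges=4
Acc 8: bank1 row0 -> MISS (open row0); precharges=5
Acc 9: bank2 row0 -> MISS (open row0); precharges=6
Acc 10: bank1 row3 -> MISS (open row3); precharges=7
Acc 11: bank2 row1 -> MISS (open row1); precharges=8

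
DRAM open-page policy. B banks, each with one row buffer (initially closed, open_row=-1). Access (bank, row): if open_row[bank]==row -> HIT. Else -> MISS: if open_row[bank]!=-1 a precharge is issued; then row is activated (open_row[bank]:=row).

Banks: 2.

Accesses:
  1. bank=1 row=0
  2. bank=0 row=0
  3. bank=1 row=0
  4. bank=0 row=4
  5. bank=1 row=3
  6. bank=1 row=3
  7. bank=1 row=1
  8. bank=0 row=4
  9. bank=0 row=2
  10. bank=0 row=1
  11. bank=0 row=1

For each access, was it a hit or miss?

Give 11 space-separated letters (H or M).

Acc 1: bank1 row0 -> MISS (open row0); precharges=0
Acc 2: bank0 row0 -> MISS (open row0); precharges=0
Acc 3: bank1 row0 -> HIT
Acc 4: bank0 row4 -> MISS (open row4); precharges=1
Acc 5: bank1 row3 -> MISS (open row3); precharges=2
Acc 6: bank1 row3 -> HIT
Acc 7: bank1 row1 -> MISS (open row1); precharges=3
Acc 8: bank0 row4 -> HIT
Acc 9: bank0 row2 -> MISS (open row2); precharges=4
Acc 10: bank0 row1 -> MISS (open row1); precharges=5
Acc 11: bank0 row1 -> HIT

Answer: M M H M M H M H M M H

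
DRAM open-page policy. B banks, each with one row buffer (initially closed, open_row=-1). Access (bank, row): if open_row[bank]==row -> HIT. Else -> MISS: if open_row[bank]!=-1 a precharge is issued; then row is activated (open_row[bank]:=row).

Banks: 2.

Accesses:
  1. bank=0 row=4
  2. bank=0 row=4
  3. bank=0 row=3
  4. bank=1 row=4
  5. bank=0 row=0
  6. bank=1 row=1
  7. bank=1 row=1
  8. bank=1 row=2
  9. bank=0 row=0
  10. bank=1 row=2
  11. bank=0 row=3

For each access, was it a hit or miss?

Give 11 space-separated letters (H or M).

Answer: M H M M M M H M H H M

Derivation:
Acc 1: bank0 row4 -> MISS (open row4); precharges=0
Acc 2: bank0 row4 -> HIT
Acc 3: bank0 row3 -> MISS (open row3); precharges=1
Acc 4: bank1 row4 -> MISS (open row4); precharges=1
Acc 5: bank0 row0 -> MISS (open row0); precharges=2
Acc 6: bank1 row1 -> MISS (open row1); precharges=3
Acc 7: bank1 row1 -> HIT
Acc 8: bank1 row2 -> MISS (open row2); precharges=4
Acc 9: bank0 row0 -> HIT
Acc 10: bank1 row2 -> HIT
Acc 11: bank0 row3 -> MISS (open row3); precharges=5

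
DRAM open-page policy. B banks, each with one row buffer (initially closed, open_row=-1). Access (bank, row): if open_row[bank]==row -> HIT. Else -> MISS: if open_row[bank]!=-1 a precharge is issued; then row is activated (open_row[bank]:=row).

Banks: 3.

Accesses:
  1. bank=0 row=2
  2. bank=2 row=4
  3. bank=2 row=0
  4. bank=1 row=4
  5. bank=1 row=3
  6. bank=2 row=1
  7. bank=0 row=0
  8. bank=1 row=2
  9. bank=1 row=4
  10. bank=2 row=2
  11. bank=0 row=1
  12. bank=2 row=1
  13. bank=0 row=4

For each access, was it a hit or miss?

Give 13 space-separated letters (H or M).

Acc 1: bank0 row2 -> MISS (open row2); precharges=0
Acc 2: bank2 row4 -> MISS (open row4); precharges=0
Acc 3: bank2 row0 -> MISS (open row0); precharges=1
Acc 4: bank1 row4 -> MISS (open row4); precharges=1
Acc 5: bank1 row3 -> MISS (open row3); precharges=2
Acc 6: bank2 row1 -> MISS (open row1); precharges=3
Acc 7: bank0 row0 -> MISS (open row0); precharges=4
Acc 8: bank1 row2 -> MISS (open row2); precharges=5
Acc 9: bank1 row4 -> MISS (open row4); precharges=6
Acc 10: bank2 row2 -> MISS (open row2); precharges=7
Acc 11: bank0 row1 -> MISS (open row1); precharges=8
Acc 12: bank2 row1 -> MISS (open row1); precharges=9
Acc 13: bank0 row4 -> MISS (open row4); precharges=10

Answer: M M M M M M M M M M M M M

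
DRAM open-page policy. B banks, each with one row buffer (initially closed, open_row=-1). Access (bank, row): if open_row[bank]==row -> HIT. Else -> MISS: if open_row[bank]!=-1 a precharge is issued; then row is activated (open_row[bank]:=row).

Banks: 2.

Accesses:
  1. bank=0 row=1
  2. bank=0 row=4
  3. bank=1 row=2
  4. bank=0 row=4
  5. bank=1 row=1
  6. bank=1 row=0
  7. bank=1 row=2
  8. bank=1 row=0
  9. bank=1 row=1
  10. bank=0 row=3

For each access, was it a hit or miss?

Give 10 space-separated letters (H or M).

Acc 1: bank0 row1 -> MISS (open row1); precharges=0
Acc 2: bank0 row4 -> MISS (open row4); precharges=1
Acc 3: bank1 row2 -> MISS (open row2); precharges=1
Acc 4: bank0 row4 -> HIT
Acc 5: bank1 row1 -> MISS (open row1); precharges=2
Acc 6: bank1 row0 -> MISS (open row0); precharges=3
Acc 7: bank1 row2 -> MISS (open row2); precharges=4
Acc 8: bank1 row0 -> MISS (open row0); precharges=5
Acc 9: bank1 row1 -> MISS (open row1); precharges=6
Acc 10: bank0 row3 -> MISS (open row3); precharges=7

Answer: M M M H M M M M M M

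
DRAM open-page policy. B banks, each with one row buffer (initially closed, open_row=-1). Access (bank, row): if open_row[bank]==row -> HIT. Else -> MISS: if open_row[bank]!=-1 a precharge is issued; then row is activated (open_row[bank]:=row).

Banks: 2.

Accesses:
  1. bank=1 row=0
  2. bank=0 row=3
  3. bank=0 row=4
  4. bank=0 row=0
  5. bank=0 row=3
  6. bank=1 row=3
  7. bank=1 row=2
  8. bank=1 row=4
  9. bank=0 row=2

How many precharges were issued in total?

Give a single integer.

Answer: 7

Derivation:
Acc 1: bank1 row0 -> MISS (open row0); precharges=0
Acc 2: bank0 row3 -> MISS (open row3); precharges=0
Acc 3: bank0 row4 -> MISS (open row4); precharges=1
Acc 4: bank0 row0 -> MISS (open row0); precharges=2
Acc 5: bank0 row3 -> MISS (open row3); precharges=3
Acc 6: bank1 row3 -> MISS (open row3); precharges=4
Acc 7: bank1 row2 -> MISS (open row2); precharges=5
Acc 8: bank1 row4 -> MISS (open row4); precharges=6
Acc 9: bank0 row2 -> MISS (open row2); precharges=7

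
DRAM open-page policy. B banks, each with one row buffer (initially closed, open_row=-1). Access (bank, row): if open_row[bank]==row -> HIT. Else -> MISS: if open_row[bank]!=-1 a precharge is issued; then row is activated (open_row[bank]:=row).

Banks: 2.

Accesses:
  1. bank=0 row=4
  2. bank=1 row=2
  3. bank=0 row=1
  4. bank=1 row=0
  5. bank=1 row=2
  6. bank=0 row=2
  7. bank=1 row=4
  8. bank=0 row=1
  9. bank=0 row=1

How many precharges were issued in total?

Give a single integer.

Acc 1: bank0 row4 -> MISS (open row4); precharges=0
Acc 2: bank1 row2 -> MISS (open row2); precharges=0
Acc 3: bank0 row1 -> MISS (open row1); precharges=1
Acc 4: bank1 row0 -> MISS (open row0); precharges=2
Acc 5: bank1 row2 -> MISS (open row2); precharges=3
Acc 6: bank0 row2 -> MISS (open row2); precharges=4
Acc 7: bank1 row4 -> MISS (open row4); precharges=5
Acc 8: bank0 row1 -> MISS (open row1); precharges=6
Acc 9: bank0 row1 -> HIT

Answer: 6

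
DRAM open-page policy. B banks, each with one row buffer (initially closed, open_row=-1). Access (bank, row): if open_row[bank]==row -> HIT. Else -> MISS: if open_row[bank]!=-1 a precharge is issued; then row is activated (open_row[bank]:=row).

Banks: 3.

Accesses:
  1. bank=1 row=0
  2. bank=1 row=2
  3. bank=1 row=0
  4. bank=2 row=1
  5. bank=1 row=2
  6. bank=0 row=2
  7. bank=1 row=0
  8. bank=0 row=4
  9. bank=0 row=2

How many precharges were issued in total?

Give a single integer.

Answer: 6

Derivation:
Acc 1: bank1 row0 -> MISS (open row0); precharges=0
Acc 2: bank1 row2 -> MISS (open row2); precharges=1
Acc 3: bank1 row0 -> MISS (open row0); precharges=2
Acc 4: bank2 row1 -> MISS (open row1); precharges=2
Acc 5: bank1 row2 -> MISS (open row2); precharges=3
Acc 6: bank0 row2 -> MISS (open row2); precharges=3
Acc 7: bank1 row0 -> MISS (open row0); precharges=4
Acc 8: bank0 row4 -> MISS (open row4); precharges=5
Acc 9: bank0 row2 -> MISS (open row2); precharges=6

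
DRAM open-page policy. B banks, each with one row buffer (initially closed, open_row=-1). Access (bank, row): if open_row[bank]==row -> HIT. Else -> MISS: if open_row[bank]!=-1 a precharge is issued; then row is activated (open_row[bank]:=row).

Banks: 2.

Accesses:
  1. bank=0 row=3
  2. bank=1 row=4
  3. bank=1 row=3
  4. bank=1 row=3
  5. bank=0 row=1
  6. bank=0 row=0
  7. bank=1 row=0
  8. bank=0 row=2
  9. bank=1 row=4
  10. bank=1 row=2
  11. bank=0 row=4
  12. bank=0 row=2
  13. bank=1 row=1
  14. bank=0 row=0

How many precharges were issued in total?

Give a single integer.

Acc 1: bank0 row3 -> MISS (open row3); precharges=0
Acc 2: bank1 row4 -> MISS (open row4); precharges=0
Acc 3: bank1 row3 -> MISS (open row3); precharges=1
Acc 4: bank1 row3 -> HIT
Acc 5: bank0 row1 -> MISS (open row1); precharges=2
Acc 6: bank0 row0 -> MISS (open row0); precharges=3
Acc 7: bank1 row0 -> MISS (open row0); precharges=4
Acc 8: bank0 row2 -> MISS (open row2); precharges=5
Acc 9: bank1 row4 -> MISS (open row4); precharges=6
Acc 10: bank1 row2 -> MISS (open row2); precharges=7
Acc 11: bank0 row4 -> MISS (open row4); precharges=8
Acc 12: bank0 row2 -> MISS (open row2); precharges=9
Acc 13: bank1 row1 -> MISS (open row1); precharges=10
Acc 14: bank0 row0 -> MISS (open row0); precharges=11

Answer: 11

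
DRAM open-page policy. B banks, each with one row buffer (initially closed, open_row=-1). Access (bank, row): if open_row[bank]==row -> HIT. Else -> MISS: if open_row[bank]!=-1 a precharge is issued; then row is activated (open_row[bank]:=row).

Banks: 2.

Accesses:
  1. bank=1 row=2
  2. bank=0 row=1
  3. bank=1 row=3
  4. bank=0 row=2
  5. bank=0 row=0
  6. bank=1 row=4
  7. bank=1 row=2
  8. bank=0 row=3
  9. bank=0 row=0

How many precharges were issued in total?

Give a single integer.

Acc 1: bank1 row2 -> MISS (open row2); precharges=0
Acc 2: bank0 row1 -> MISS (open row1); precharges=0
Acc 3: bank1 row3 -> MISS (open row3); precharges=1
Acc 4: bank0 row2 -> MISS (open row2); precharges=2
Acc 5: bank0 row0 -> MISS (open row0); precharges=3
Acc 6: bank1 row4 -> MISS (open row4); precharges=4
Acc 7: bank1 row2 -> MISS (open row2); precharges=5
Acc 8: bank0 row3 -> MISS (open row3); precharges=6
Acc 9: bank0 row0 -> MISS (open row0); precharges=7

Answer: 7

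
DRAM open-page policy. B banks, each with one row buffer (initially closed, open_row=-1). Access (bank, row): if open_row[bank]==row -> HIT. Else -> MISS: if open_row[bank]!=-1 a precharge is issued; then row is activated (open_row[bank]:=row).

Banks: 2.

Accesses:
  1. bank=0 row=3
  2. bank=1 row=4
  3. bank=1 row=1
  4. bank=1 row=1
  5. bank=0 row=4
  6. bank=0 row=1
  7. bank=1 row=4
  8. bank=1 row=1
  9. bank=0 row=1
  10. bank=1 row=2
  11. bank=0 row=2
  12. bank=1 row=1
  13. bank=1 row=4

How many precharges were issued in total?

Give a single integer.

Answer: 9

Derivation:
Acc 1: bank0 row3 -> MISS (open row3); precharges=0
Acc 2: bank1 row4 -> MISS (open row4); precharges=0
Acc 3: bank1 row1 -> MISS (open row1); precharges=1
Acc 4: bank1 row1 -> HIT
Acc 5: bank0 row4 -> MISS (open row4); precharges=2
Acc 6: bank0 row1 -> MISS (open row1); precharges=3
Acc 7: bank1 row4 -> MISS (open row4); precharges=4
Acc 8: bank1 row1 -> MISS (open row1); precharges=5
Acc 9: bank0 row1 -> HIT
Acc 10: bank1 row2 -> MISS (open row2); precharges=6
Acc 11: bank0 row2 -> MISS (open row2); precharges=7
Acc 12: bank1 row1 -> MISS (open row1); precharges=8
Acc 13: bank1 row4 -> MISS (open row4); precharges=9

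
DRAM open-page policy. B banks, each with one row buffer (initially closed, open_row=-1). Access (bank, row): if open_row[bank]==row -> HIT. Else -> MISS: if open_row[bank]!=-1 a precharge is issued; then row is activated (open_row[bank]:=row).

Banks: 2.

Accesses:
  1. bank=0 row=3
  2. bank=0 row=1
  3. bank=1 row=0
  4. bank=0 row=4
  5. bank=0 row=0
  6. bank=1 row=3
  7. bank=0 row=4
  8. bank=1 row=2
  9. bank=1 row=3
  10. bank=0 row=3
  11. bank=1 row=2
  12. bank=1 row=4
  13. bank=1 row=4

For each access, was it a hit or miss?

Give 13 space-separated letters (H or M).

Answer: M M M M M M M M M M M M H

Derivation:
Acc 1: bank0 row3 -> MISS (open row3); precharges=0
Acc 2: bank0 row1 -> MISS (open row1); precharges=1
Acc 3: bank1 row0 -> MISS (open row0); precharges=1
Acc 4: bank0 row4 -> MISS (open row4); precharges=2
Acc 5: bank0 row0 -> MISS (open row0); precharges=3
Acc 6: bank1 row3 -> MISS (open row3); precharges=4
Acc 7: bank0 row4 -> MISS (open row4); precharges=5
Acc 8: bank1 row2 -> MISS (open row2); precharges=6
Acc 9: bank1 row3 -> MISS (open row3); precharges=7
Acc 10: bank0 row3 -> MISS (open row3); precharges=8
Acc 11: bank1 row2 -> MISS (open row2); precharges=9
Acc 12: bank1 row4 -> MISS (open row4); precharges=10
Acc 13: bank1 row4 -> HIT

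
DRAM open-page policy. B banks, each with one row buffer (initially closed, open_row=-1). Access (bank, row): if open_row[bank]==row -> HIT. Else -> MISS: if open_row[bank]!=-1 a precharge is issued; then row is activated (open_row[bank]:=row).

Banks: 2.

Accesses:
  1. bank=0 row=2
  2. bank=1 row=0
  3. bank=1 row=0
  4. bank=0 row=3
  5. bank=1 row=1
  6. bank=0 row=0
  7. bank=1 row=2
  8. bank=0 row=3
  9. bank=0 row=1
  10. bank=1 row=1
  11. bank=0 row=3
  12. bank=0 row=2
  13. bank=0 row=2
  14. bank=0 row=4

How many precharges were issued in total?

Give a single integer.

Answer: 10

Derivation:
Acc 1: bank0 row2 -> MISS (open row2); precharges=0
Acc 2: bank1 row0 -> MISS (open row0); precharges=0
Acc 3: bank1 row0 -> HIT
Acc 4: bank0 row3 -> MISS (open row3); precharges=1
Acc 5: bank1 row1 -> MISS (open row1); precharges=2
Acc 6: bank0 row0 -> MISS (open row0); precharges=3
Acc 7: bank1 row2 -> MISS (open row2); precharges=4
Acc 8: bank0 row3 -> MISS (open row3); precharges=5
Acc 9: bank0 row1 -> MISS (open row1); precharges=6
Acc 10: bank1 row1 -> MISS (open row1); precharges=7
Acc 11: bank0 row3 -> MISS (open row3); precharges=8
Acc 12: bank0 row2 -> MISS (open row2); precharges=9
Acc 13: bank0 row2 -> HIT
Acc 14: bank0 row4 -> MISS (open row4); precharges=10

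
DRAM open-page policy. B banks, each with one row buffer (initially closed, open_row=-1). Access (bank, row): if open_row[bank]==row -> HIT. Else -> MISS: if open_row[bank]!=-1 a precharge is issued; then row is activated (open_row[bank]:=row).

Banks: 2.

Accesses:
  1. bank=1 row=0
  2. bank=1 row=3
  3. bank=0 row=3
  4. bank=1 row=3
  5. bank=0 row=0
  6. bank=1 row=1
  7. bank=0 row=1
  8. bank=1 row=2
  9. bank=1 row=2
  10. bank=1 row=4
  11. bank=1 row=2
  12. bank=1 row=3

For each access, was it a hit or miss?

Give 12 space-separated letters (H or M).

Acc 1: bank1 row0 -> MISS (open row0); precharges=0
Acc 2: bank1 row3 -> MISS (open row3); precharges=1
Acc 3: bank0 row3 -> MISS (open row3); precharges=1
Acc 4: bank1 row3 -> HIT
Acc 5: bank0 row0 -> MISS (open row0); precharges=2
Acc 6: bank1 row1 -> MISS (open row1); precharges=3
Acc 7: bank0 row1 -> MISS (open row1); precharges=4
Acc 8: bank1 row2 -> MISS (open row2); precharges=5
Acc 9: bank1 row2 -> HIT
Acc 10: bank1 row4 -> MISS (open row4); precharges=6
Acc 11: bank1 row2 -> MISS (open row2); precharges=7
Acc 12: bank1 row3 -> MISS (open row3); precharges=8

Answer: M M M H M M M M H M M M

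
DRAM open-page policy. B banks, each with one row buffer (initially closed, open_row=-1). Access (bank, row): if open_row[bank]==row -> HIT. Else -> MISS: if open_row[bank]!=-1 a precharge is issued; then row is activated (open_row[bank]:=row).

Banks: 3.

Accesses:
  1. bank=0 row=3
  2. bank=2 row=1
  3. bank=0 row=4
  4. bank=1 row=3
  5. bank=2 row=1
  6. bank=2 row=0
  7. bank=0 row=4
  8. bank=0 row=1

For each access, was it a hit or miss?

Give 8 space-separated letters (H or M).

Answer: M M M M H M H M

Derivation:
Acc 1: bank0 row3 -> MISS (open row3); precharges=0
Acc 2: bank2 row1 -> MISS (open row1); precharges=0
Acc 3: bank0 row4 -> MISS (open row4); precharges=1
Acc 4: bank1 row3 -> MISS (open row3); precharges=1
Acc 5: bank2 row1 -> HIT
Acc 6: bank2 row0 -> MISS (open row0); precharges=2
Acc 7: bank0 row4 -> HIT
Acc 8: bank0 row1 -> MISS (open row1); precharges=3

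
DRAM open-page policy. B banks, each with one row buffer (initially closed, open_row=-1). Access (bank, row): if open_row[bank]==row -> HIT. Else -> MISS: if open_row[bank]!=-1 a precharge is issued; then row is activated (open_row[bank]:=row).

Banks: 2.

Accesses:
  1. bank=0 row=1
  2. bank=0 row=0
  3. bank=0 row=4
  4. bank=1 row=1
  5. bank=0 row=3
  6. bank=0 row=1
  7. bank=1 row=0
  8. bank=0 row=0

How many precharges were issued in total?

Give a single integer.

Acc 1: bank0 row1 -> MISS (open row1); precharges=0
Acc 2: bank0 row0 -> MISS (open row0); precharges=1
Acc 3: bank0 row4 -> MISS (open row4); precharges=2
Acc 4: bank1 row1 -> MISS (open row1); precharges=2
Acc 5: bank0 row3 -> MISS (open row3); precharges=3
Acc 6: bank0 row1 -> MISS (open row1); precharges=4
Acc 7: bank1 row0 -> MISS (open row0); precharges=5
Acc 8: bank0 row0 -> MISS (open row0); precharges=6

Answer: 6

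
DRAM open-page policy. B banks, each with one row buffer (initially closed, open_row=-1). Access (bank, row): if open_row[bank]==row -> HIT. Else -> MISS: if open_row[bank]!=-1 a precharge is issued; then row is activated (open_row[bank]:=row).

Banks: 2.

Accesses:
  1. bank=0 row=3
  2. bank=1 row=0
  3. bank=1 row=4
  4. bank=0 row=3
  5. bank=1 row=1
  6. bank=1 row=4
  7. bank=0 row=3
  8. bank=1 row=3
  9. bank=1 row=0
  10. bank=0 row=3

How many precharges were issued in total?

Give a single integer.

Acc 1: bank0 row3 -> MISS (open row3); precharges=0
Acc 2: bank1 row0 -> MISS (open row0); precharges=0
Acc 3: bank1 row4 -> MISS (open row4); precharges=1
Acc 4: bank0 row3 -> HIT
Acc 5: bank1 row1 -> MISS (open row1); precharges=2
Acc 6: bank1 row4 -> MISS (open row4); precharges=3
Acc 7: bank0 row3 -> HIT
Acc 8: bank1 row3 -> MISS (open row3); precharges=4
Acc 9: bank1 row0 -> MISS (open row0); precharges=5
Acc 10: bank0 row3 -> HIT

Answer: 5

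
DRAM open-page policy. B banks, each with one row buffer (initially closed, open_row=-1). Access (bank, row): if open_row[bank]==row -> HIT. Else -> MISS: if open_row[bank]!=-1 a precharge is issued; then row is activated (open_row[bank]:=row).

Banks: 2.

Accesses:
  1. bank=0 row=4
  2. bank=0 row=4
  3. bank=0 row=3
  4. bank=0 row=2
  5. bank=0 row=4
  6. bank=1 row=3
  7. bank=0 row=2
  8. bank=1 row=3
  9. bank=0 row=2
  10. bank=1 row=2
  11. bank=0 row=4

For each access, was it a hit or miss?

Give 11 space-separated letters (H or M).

Answer: M H M M M M M H H M M

Derivation:
Acc 1: bank0 row4 -> MISS (open row4); precharges=0
Acc 2: bank0 row4 -> HIT
Acc 3: bank0 row3 -> MISS (open row3); precharges=1
Acc 4: bank0 row2 -> MISS (open row2); precharges=2
Acc 5: bank0 row4 -> MISS (open row4); precharges=3
Acc 6: bank1 row3 -> MISS (open row3); precharges=3
Acc 7: bank0 row2 -> MISS (open row2); precharges=4
Acc 8: bank1 row3 -> HIT
Acc 9: bank0 row2 -> HIT
Acc 10: bank1 row2 -> MISS (open row2); precharges=5
Acc 11: bank0 row4 -> MISS (open row4); precharges=6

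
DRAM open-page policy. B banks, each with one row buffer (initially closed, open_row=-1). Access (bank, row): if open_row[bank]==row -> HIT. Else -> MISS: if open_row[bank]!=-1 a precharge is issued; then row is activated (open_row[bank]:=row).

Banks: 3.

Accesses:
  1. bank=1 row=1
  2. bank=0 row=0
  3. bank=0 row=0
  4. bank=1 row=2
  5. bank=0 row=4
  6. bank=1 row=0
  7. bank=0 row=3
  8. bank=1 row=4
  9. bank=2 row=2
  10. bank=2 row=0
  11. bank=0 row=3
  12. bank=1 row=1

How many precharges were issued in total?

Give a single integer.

Answer: 7

Derivation:
Acc 1: bank1 row1 -> MISS (open row1); precharges=0
Acc 2: bank0 row0 -> MISS (open row0); precharges=0
Acc 3: bank0 row0 -> HIT
Acc 4: bank1 row2 -> MISS (open row2); precharges=1
Acc 5: bank0 row4 -> MISS (open row4); precharges=2
Acc 6: bank1 row0 -> MISS (open row0); precharges=3
Acc 7: bank0 row3 -> MISS (open row3); precharges=4
Acc 8: bank1 row4 -> MISS (open row4); precharges=5
Acc 9: bank2 row2 -> MISS (open row2); precharges=5
Acc 10: bank2 row0 -> MISS (open row0); precharges=6
Acc 11: bank0 row3 -> HIT
Acc 12: bank1 row1 -> MISS (open row1); precharges=7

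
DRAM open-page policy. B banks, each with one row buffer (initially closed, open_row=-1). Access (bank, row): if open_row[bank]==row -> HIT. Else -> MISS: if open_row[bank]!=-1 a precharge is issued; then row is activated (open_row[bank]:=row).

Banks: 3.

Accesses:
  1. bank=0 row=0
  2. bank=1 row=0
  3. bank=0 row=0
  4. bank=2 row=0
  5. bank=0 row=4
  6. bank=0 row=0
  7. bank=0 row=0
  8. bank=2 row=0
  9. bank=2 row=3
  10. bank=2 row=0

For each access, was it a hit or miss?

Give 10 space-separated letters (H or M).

Acc 1: bank0 row0 -> MISS (open row0); precharges=0
Acc 2: bank1 row0 -> MISS (open row0); precharges=0
Acc 3: bank0 row0 -> HIT
Acc 4: bank2 row0 -> MISS (open row0); precharges=0
Acc 5: bank0 row4 -> MISS (open row4); precharges=1
Acc 6: bank0 row0 -> MISS (open row0); precharges=2
Acc 7: bank0 row0 -> HIT
Acc 8: bank2 row0 -> HIT
Acc 9: bank2 row3 -> MISS (open row3); precharges=3
Acc 10: bank2 row0 -> MISS (open row0); precharges=4

Answer: M M H M M M H H M M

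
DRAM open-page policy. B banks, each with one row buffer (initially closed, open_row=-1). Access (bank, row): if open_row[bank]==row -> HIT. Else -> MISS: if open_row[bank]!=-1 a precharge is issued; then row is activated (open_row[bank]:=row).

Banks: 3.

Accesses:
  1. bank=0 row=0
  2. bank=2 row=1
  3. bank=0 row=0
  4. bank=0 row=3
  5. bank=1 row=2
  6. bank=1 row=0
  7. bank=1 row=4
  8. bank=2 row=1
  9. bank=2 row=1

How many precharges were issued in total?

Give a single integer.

Acc 1: bank0 row0 -> MISS (open row0); precharges=0
Acc 2: bank2 row1 -> MISS (open row1); precharges=0
Acc 3: bank0 row0 -> HIT
Acc 4: bank0 row3 -> MISS (open row3); precharges=1
Acc 5: bank1 row2 -> MISS (open row2); precharges=1
Acc 6: bank1 row0 -> MISS (open row0); precharges=2
Acc 7: bank1 row4 -> MISS (open row4); precharges=3
Acc 8: bank2 row1 -> HIT
Acc 9: bank2 row1 -> HIT

Answer: 3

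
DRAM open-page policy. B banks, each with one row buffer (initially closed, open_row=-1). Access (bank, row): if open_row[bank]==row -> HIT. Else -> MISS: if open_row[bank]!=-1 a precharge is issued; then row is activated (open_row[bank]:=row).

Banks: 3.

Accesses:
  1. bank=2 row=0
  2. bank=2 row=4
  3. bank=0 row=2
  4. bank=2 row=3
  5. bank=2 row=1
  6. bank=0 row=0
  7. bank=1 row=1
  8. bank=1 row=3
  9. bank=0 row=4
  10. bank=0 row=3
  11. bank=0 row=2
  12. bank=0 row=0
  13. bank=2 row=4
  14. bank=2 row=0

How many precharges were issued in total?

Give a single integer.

Acc 1: bank2 row0 -> MISS (open row0); precharges=0
Acc 2: bank2 row4 -> MISS (open row4); precharges=1
Acc 3: bank0 row2 -> MISS (open row2); precharges=1
Acc 4: bank2 row3 -> MISS (open row3); precharges=2
Acc 5: bank2 row1 -> MISS (open row1); precharges=3
Acc 6: bank0 row0 -> MISS (open row0); precharges=4
Acc 7: bank1 row1 -> MISS (open row1); precharges=4
Acc 8: bank1 row3 -> MISS (open row3); precharges=5
Acc 9: bank0 row4 -> MISS (open row4); precharges=6
Acc 10: bank0 row3 -> MISS (open row3); precharges=7
Acc 11: bank0 row2 -> MISS (open row2); precharges=8
Acc 12: bank0 row0 -> MISS (open row0); precharges=9
Acc 13: bank2 row4 -> MISS (open row4); precharges=10
Acc 14: bank2 row0 -> MISS (open row0); precharges=11

Answer: 11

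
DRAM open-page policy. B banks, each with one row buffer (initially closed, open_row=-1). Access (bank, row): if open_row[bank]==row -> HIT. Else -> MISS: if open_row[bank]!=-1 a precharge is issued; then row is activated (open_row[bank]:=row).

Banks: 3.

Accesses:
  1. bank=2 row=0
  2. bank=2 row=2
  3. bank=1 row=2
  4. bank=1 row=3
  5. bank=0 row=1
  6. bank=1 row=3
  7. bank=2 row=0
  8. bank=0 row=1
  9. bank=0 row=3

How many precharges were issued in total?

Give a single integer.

Acc 1: bank2 row0 -> MISS (open row0); precharges=0
Acc 2: bank2 row2 -> MISS (open row2); precharges=1
Acc 3: bank1 row2 -> MISS (open row2); precharges=1
Acc 4: bank1 row3 -> MISS (open row3); precharges=2
Acc 5: bank0 row1 -> MISS (open row1); precharges=2
Acc 6: bank1 row3 -> HIT
Acc 7: bank2 row0 -> MISS (open row0); precharges=3
Acc 8: bank0 row1 -> HIT
Acc 9: bank0 row3 -> MISS (open row3); precharges=4

Answer: 4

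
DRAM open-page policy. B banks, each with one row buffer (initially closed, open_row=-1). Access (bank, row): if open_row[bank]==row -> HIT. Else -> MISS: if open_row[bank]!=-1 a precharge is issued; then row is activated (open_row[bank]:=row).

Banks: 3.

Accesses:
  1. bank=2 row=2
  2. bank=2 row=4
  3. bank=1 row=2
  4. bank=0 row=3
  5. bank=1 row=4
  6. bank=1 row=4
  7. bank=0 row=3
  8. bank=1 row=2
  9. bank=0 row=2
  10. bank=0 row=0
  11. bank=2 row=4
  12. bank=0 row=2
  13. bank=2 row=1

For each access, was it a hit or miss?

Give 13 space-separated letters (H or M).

Answer: M M M M M H H M M M H M M

Derivation:
Acc 1: bank2 row2 -> MISS (open row2); precharges=0
Acc 2: bank2 row4 -> MISS (open row4); precharges=1
Acc 3: bank1 row2 -> MISS (open row2); precharges=1
Acc 4: bank0 row3 -> MISS (open row3); precharges=1
Acc 5: bank1 row4 -> MISS (open row4); precharges=2
Acc 6: bank1 row4 -> HIT
Acc 7: bank0 row3 -> HIT
Acc 8: bank1 row2 -> MISS (open row2); precharges=3
Acc 9: bank0 row2 -> MISS (open row2); precharges=4
Acc 10: bank0 row0 -> MISS (open row0); precharges=5
Acc 11: bank2 row4 -> HIT
Acc 12: bank0 row2 -> MISS (open row2); precharges=6
Acc 13: bank2 row1 -> MISS (open row1); precharges=7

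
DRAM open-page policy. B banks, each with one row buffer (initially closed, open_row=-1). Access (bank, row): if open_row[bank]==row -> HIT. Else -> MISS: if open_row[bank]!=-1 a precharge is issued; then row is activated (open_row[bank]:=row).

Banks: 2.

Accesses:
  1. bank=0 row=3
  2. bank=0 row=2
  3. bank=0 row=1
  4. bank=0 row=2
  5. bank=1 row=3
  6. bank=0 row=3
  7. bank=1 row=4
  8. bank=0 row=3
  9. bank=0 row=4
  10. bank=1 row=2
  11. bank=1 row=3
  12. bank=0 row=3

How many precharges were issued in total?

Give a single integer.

Answer: 9

Derivation:
Acc 1: bank0 row3 -> MISS (open row3); precharges=0
Acc 2: bank0 row2 -> MISS (open row2); precharges=1
Acc 3: bank0 row1 -> MISS (open row1); precharges=2
Acc 4: bank0 row2 -> MISS (open row2); precharges=3
Acc 5: bank1 row3 -> MISS (open row3); precharges=3
Acc 6: bank0 row3 -> MISS (open row3); precharges=4
Acc 7: bank1 row4 -> MISS (open row4); precharges=5
Acc 8: bank0 row3 -> HIT
Acc 9: bank0 row4 -> MISS (open row4); precharges=6
Acc 10: bank1 row2 -> MISS (open row2); precharges=7
Acc 11: bank1 row3 -> MISS (open row3); precharges=8
Acc 12: bank0 row3 -> MISS (open row3); precharges=9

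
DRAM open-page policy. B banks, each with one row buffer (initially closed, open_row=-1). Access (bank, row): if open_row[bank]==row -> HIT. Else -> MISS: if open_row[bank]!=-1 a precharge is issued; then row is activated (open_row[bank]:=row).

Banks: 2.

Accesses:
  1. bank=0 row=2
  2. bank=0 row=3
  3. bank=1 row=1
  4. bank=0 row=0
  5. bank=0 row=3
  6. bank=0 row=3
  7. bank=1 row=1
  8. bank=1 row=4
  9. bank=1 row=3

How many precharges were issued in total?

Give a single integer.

Acc 1: bank0 row2 -> MISS (open row2); precharges=0
Acc 2: bank0 row3 -> MISS (open row3); precharges=1
Acc 3: bank1 row1 -> MISS (open row1); precharges=1
Acc 4: bank0 row0 -> MISS (open row0); precharges=2
Acc 5: bank0 row3 -> MISS (open row3); precharges=3
Acc 6: bank0 row3 -> HIT
Acc 7: bank1 row1 -> HIT
Acc 8: bank1 row4 -> MISS (open row4); precharges=4
Acc 9: bank1 row3 -> MISS (open row3); precharges=5

Answer: 5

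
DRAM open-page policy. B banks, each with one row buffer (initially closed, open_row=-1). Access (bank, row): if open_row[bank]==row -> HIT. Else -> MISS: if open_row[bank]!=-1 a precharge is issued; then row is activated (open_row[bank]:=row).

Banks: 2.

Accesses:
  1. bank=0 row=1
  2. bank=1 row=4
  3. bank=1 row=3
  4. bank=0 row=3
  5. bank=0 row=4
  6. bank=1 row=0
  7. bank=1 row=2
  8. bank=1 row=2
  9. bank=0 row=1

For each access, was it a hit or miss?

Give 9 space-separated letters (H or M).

Answer: M M M M M M M H M

Derivation:
Acc 1: bank0 row1 -> MISS (open row1); precharges=0
Acc 2: bank1 row4 -> MISS (open row4); precharges=0
Acc 3: bank1 row3 -> MISS (open row3); precharges=1
Acc 4: bank0 row3 -> MISS (open row3); precharges=2
Acc 5: bank0 row4 -> MISS (open row4); precharges=3
Acc 6: bank1 row0 -> MISS (open row0); precharges=4
Acc 7: bank1 row2 -> MISS (open row2); precharges=5
Acc 8: bank1 row2 -> HIT
Acc 9: bank0 row1 -> MISS (open row1); precharges=6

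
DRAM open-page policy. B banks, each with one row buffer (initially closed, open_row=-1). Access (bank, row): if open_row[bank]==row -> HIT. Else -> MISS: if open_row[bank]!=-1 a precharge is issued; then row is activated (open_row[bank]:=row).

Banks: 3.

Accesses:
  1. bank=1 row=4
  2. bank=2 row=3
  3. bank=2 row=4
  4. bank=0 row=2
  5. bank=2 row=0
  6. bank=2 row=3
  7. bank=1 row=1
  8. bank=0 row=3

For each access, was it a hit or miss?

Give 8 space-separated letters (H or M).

Answer: M M M M M M M M

Derivation:
Acc 1: bank1 row4 -> MISS (open row4); precharges=0
Acc 2: bank2 row3 -> MISS (open row3); precharges=0
Acc 3: bank2 row4 -> MISS (open row4); precharges=1
Acc 4: bank0 row2 -> MISS (open row2); precharges=1
Acc 5: bank2 row0 -> MISS (open row0); precharges=2
Acc 6: bank2 row3 -> MISS (open row3); precharges=3
Acc 7: bank1 row1 -> MISS (open row1); precharges=4
Acc 8: bank0 row3 -> MISS (open row3); precharges=5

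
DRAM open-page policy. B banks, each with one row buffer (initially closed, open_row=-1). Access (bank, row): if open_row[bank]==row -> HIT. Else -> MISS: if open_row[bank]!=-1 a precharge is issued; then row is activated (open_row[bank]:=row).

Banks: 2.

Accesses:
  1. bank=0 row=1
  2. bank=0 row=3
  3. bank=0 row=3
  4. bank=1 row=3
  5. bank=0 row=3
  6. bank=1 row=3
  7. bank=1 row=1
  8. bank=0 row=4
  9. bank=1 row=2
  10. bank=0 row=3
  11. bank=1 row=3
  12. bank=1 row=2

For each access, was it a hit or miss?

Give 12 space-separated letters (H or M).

Answer: M M H M H H M M M M M M

Derivation:
Acc 1: bank0 row1 -> MISS (open row1); precharges=0
Acc 2: bank0 row3 -> MISS (open row3); precharges=1
Acc 3: bank0 row3 -> HIT
Acc 4: bank1 row3 -> MISS (open row3); precharges=1
Acc 5: bank0 row3 -> HIT
Acc 6: bank1 row3 -> HIT
Acc 7: bank1 row1 -> MISS (open row1); precharges=2
Acc 8: bank0 row4 -> MISS (open row4); precharges=3
Acc 9: bank1 row2 -> MISS (open row2); precharges=4
Acc 10: bank0 row3 -> MISS (open row3); precharges=5
Acc 11: bank1 row3 -> MISS (open row3); precharges=6
Acc 12: bank1 row2 -> MISS (open row2); precharges=7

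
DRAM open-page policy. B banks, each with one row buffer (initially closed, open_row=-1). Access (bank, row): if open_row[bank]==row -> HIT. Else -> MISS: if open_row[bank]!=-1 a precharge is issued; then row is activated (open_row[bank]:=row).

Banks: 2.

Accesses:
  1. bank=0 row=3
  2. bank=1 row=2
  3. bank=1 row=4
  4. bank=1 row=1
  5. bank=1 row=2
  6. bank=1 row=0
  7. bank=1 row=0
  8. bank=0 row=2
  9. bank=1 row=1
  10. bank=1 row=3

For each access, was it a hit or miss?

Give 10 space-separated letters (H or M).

Answer: M M M M M M H M M M

Derivation:
Acc 1: bank0 row3 -> MISS (open row3); precharges=0
Acc 2: bank1 row2 -> MISS (open row2); precharges=0
Acc 3: bank1 row4 -> MISS (open row4); precharges=1
Acc 4: bank1 row1 -> MISS (open row1); precharges=2
Acc 5: bank1 row2 -> MISS (open row2); precharges=3
Acc 6: bank1 row0 -> MISS (open row0); precharges=4
Acc 7: bank1 row0 -> HIT
Acc 8: bank0 row2 -> MISS (open row2); precharges=5
Acc 9: bank1 row1 -> MISS (open row1); precharges=6
Acc 10: bank1 row3 -> MISS (open row3); precharges=7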